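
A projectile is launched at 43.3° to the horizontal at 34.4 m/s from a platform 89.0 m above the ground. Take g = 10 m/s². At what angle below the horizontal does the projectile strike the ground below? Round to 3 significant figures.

v_x = 34.4 cos 43.3° = 25.04 m/s.
At impact |v_y| = √(v_y0² + 2 g h) = √(23.59² + 2×10×89.0) = 48.34 m/s.
Angle below horizontal = arctan(|v_y| / v_x) = arctan(48.34 / 25.04) = 62.6°.

62.6°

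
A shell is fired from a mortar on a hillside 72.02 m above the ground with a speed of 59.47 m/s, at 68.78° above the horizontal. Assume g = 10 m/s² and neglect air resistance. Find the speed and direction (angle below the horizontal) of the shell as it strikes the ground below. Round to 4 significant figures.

70.55 m/s at 72.24° below the horizontal

v_x = 59.47 cos 68.78° = 21.525 m/s (constant).
|v_y| at impact = √((55.438)² + 2×10×72.02) = 67.185 m/s.
Speed = √(21.525² + 67.185²) = 70.55 m/s; angle = arctan(67.185/21.525) = 72.24° below horizontal.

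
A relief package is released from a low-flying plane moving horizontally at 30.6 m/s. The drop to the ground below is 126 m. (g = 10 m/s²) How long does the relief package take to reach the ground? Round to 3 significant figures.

5.02 s

The horizontal speed doesn't affect the fall. With v_y0 = 0, h = ½ g t².
t = √(2 × 126 / 10) = √25.20 = 5.02 s.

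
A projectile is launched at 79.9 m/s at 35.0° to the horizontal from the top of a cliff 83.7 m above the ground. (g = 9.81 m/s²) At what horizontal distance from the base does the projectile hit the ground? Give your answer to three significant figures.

714 m

Components: v_x = 79.9 cos 35.0° = 65.45 m/s, v_y = 79.9 sin 35.0° = 45.83 m/s.
Vertical: 0 = 83.7 + 45.83 t − ½(9.81) t² ⇒ 4.905 t² − 45.83 t − 83.7 = 0.
t = [45.83 + √(2100 + 1642)] / 9.810 = 10.91 s.
Horizontal: R = v_x · t = 65.45 × 10.91 = 714 m.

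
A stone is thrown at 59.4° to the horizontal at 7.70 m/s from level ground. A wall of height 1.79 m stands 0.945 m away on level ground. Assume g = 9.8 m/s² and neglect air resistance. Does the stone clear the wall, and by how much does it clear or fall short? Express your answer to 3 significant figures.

v_x = 7.70 cos 59.4° = 3.920 m/s; v_y0 = 7.70 sin 59.4° = 6.628 m/s.
Time to reach the wall: t = 0.945 / 3.920 = 0.2411 s.
Height at that point: y = 6.628×0.2411 − 4.900×0.2411² = 1.313 m.
That is 1.79 − 1.313 = 0.477 m below the top of the wall, so the stone does not clear it.

No — it falls 0.477 m short of clearing the wall.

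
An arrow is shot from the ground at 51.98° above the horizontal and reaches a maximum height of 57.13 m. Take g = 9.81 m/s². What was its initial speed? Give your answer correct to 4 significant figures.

At maximum height v_y = 0, so (v₀ sin θ)² = 2 g H.
v₀ sin 51.98° = √(2 × 9.81 × 57.13) = 33.480 m/s.
v₀ = 33.480 / sin 51.98° = 33.480 / 0.7878 = 42.50 m/s.

42.50 m/s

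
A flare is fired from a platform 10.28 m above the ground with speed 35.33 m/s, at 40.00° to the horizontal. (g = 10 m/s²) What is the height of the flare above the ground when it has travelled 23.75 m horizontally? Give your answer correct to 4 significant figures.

26.36 m

v_x = 35.33 cos 40.00° = 27.064 m/s, v_y0 = 35.33 sin 40.00° = 22.710 m/s.
Time to reach x = 23.75 m: t = x / v_x = 23.75 / 27.064 = 0.87755 s.
y = 10.28 + v_y0 t − ½ g t² = 10.28 + 22.710×0.87755 − 5.000×0.87755² = 26.36 m.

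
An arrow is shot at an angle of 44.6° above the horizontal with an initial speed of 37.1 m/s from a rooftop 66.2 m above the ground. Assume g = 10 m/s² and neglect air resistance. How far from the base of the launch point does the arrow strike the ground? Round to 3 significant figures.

Components: v_x = 37.1 cos 44.6° = 26.42 m/s, v_y = 37.1 sin 44.6° = 26.05 m/s.
Vertical: 0 = 66.2 + 26.05 t − ½(10) t² ⇒ 5.000 t² − 26.05 t − 66.2 = 0.
t = [26.05 + √(678.6 + 1324)] / 10.00 = 7.080 s.
Horizontal: R = v_x · t = 26.42 × 7.080 = 187 m.

187 m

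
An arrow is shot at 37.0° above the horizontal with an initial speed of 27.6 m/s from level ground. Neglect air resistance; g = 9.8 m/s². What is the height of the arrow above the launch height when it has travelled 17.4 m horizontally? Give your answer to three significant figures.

10.1 m

v_x = 27.6 cos 37.0° = 22.04 m/s, v_y0 = 27.6 sin 37.0° = 16.61 m/s.
Time to reach x = 17.4 m: t = x / v_x = 17.4 / 22.04 = 0.7895 s.
y = v_y0 t − ½ g t² = 16.61×0.7895 − 4.900×0.7895² = 10.1 m.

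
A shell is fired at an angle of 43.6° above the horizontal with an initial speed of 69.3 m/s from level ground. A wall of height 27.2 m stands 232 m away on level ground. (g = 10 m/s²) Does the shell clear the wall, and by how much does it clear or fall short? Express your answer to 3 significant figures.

Yes — it clears the wall by 86.9 m.

v_x = 69.3 cos 43.6° = 50.19 m/s; v_y0 = 69.3 sin 43.6° = 47.79 m/s.
Time to reach the wall: t = 232 / 50.19 = 4.622 s.
Height at that point: y = 47.79×4.622 − 5.000×4.622² = 114.1 m.
That is 114.1 − 27.2 = 86.9 m above the top of the wall, so the shell clears it.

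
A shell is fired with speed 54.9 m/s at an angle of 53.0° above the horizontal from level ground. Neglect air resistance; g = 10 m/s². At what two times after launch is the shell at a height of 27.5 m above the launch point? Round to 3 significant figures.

v_y0 = 54.9 sin 53.0° = 43.85 m/s.
Set y = v_y0 t − ½ g t² = 27.5: 5.000 t² − 43.85 t + 27.5 = 0.
t = [43.85 ± √(1923 − 550.0)] / 10 = (43.85 ± 37.05) / 10, giving t = 0.680 s or t = 8.09 s.
So the shell is at 27.5 m at t = 0.680 s (rising) and t = 8.09 s (falling).

0.680 s and 8.09 s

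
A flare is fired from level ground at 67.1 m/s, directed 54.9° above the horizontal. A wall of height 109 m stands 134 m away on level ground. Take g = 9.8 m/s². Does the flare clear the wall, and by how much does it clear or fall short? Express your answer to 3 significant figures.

v_x = 67.1 cos 54.9° = 38.58 m/s; v_y0 = 67.1 sin 54.9° = 54.90 m/s.
Time to reach the wall: t = 134 / 38.58 = 3.473 s.
Height at that point: y = 54.90×3.473 − 4.900×3.473² = 131.6 m.
That is 131.6 − 109 = 22.6 m above the top of the wall, so the flare clears it.

Yes — it clears the wall by 22.6 m.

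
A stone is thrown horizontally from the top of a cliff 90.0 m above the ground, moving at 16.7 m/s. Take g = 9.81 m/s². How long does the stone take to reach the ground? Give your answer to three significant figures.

The horizontal speed doesn't affect the fall. With v_y0 = 0, h = ½ g t².
t = √(2 × 90.0 / 9.81) = √18.35 = 4.28 s.

4.28 s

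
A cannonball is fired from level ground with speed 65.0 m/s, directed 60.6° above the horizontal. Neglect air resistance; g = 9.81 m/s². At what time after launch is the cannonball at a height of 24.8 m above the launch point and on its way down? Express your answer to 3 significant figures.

11.1 s

v_y0 = 65.0 sin 60.6° = 56.63 m/s.
Set y = v_y0 t − ½ g t² = 24.8: 4.905 t² − 56.63 t + 24.8 = 0.
t = [56.63 ± √(3207 − 486.6)] / 9.81 = (56.63 ± 52.16) / 9.81, giving t = 0.456 s or t = 11.1 s.
On the way down corresponds to the larger root: t = 11.1 s.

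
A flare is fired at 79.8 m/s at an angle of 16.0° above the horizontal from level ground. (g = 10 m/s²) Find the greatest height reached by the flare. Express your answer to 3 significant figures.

24.2 m

Vertical component of launch velocity: v_y = 79.8 sin 16.0° = 22.00 m/s.
At the highest point the vertical velocity is zero, so v_y² = 2 g h_max.
h_max = (22.00)² / (2 × 10) = 484.0 / 20.00 = 24.2 m.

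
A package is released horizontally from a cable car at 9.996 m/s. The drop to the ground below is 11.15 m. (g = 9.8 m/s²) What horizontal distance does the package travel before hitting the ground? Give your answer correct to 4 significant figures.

Initial vertical velocity is zero, so the fall time comes from h = ½ g t²: t = √(2 × 11.15 / 9.8) = 1.5085 s.
Horizontal motion is uniform at 9.996 m/s, so x = 9.996 × 1.5085 = 15.08 m.

15.08 m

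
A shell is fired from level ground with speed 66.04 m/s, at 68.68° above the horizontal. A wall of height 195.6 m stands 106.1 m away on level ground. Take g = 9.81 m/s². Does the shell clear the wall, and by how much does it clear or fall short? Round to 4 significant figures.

No — it falls 19.53 m short of clearing the wall.

v_x = 66.04 cos 68.68° = 24.011 m/s; v_y0 = 66.04 sin 68.68° = 61.521 m/s.
Time to reach the wall: t = 106.1 / 24.011 = 4.4188 s.
Height at that point: y = 61.521×4.4188 − 4.905×4.4188² = 176.07 m.
That is 195.6 − 176.07 = 19.53 m below the top of the wall, so the shell does not clear it.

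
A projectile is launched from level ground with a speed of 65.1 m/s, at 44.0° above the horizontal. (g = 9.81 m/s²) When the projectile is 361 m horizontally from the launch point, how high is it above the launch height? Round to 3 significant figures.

v_x = 65.1 cos 44.0° = 46.83 m/s, v_y0 = 65.1 sin 44.0° = 45.22 m/s.
Time to reach x = 361 m: t = x / v_x = 361 / 46.83 = 7.709 s.
y = v_y0 t − ½ g t² = 45.22×7.709 − 4.905×7.709² = 57.1 m.

57.1 m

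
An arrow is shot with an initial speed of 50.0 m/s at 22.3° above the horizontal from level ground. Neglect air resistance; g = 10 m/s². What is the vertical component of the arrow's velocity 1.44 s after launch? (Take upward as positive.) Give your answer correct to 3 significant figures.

Initial vertical component: v_y0 = 50.0 sin 22.3° = 18.97 m/s.
v_y(t) = v_y0 − g t = 18.97 − 10 × 1.44 = 4.57 m/s.

4.57 m/s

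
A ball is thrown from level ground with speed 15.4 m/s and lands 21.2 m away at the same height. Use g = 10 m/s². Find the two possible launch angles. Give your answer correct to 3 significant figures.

Level-ground range: R = v₀² sin(2θ)/g ⇒ sin 2θ = R g / v₀² = 21.2×10/15.4² = 0.8939.
2θ = arcsin(0.8939) = 63.37° or 180° − 63.37° = 116.63°.
So θ = 31.7° or θ = 58.3°.

31.7° and 58.3°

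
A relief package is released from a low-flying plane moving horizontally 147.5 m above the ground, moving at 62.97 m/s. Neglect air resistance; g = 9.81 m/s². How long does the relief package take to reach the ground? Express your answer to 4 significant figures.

5.484 s

The horizontal speed doesn't affect the fall. With v_y0 = 0, h = ½ g t².
t = √(2 × 147.5 / 9.81) = √30.071 = 5.484 s.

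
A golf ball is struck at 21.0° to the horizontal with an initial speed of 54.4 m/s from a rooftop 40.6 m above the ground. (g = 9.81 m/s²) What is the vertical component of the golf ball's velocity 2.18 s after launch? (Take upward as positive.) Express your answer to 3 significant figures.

-1.89 m/s

Initial vertical component: v_y0 = 54.4 sin 21.0° = 19.50 m/s.
v_y(t) = v_y0 − g t = 19.50 − 9.81 × 2.18 = -1.89 m/s.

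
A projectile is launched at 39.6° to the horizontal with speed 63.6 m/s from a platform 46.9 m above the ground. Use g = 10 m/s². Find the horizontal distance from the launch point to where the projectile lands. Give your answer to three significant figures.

448 m

Components: v_x = 63.6 cos 39.6° = 49.00 m/s, v_y = 63.6 sin 39.6° = 40.54 m/s.
Vertical: 0 = 46.9 + 40.54 t − ½(10) t² ⇒ 5.000 t² − 40.54 t − 46.9 = 0.
t = [40.54 + √(1643 + 938.0)] / 10.00 = 9.134 s.
Horizontal: R = v_x · t = 49.00 × 9.134 = 448 m.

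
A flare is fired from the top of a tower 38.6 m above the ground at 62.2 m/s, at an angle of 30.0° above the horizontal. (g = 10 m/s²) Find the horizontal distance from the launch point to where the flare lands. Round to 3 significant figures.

392 m

Components: v_x = 62.2 cos 30.0° = 53.87 m/s, v_y = 62.2 sin 30.0° = 31.10 m/s.
Vertical: 0 = 38.6 + 31.10 t − ½(10) t² ⇒ 5.000 t² − 31.10 t − 38.6 = 0.
t = [31.10 + √(967.2 + 772.0)] / 10.00 = 7.280 s.
Horizontal: R = v_x · t = 53.87 × 7.280 = 392 m.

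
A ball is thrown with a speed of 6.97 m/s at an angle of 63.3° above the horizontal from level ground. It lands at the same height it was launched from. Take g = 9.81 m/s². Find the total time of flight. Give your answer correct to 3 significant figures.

Vertical component: v_y = 6.97 sin 63.3° = 6.227 m/s.
For a projectile landing at launch height, time of flight is t = 2 v_y / g = 2 × 6.227 / 9.81 = 1.27 s.

1.27 s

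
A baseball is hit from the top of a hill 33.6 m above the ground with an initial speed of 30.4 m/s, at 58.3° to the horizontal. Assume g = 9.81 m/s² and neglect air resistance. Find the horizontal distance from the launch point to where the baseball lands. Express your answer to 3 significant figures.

101 m

Components: v_x = 30.4 cos 58.3° = 15.97 m/s, v_y = 30.4 sin 58.3° = 25.86 m/s.
Vertical: 0 = 33.6 + 25.86 t − ½(9.81) t² ⇒ 4.905 t² − 25.86 t − 33.6 = 0.
t = [25.86 + √(668.7 + 659.2)] / 9.810 = 6.351 s.
Horizontal: R = v_x · t = 15.97 × 6.351 = 101 m.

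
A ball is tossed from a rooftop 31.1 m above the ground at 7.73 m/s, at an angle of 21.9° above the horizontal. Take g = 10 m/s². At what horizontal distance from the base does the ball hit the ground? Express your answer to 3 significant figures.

Components: v_x = 7.73 cos 21.9° = 7.172 m/s, v_y = 7.73 sin 21.9° = 2.883 m/s.
Vertical: 0 = 31.1 + 2.883 t − ½(10) t² ⇒ 5.000 t² − 2.883 t − 31.1 = 0.
t = [2.883 + √(8.312 + 622.0)] / 10.00 = 2.799 s.
Horizontal: R = v_x · t = 7.172 × 2.799 = 20.1 m.

20.1 m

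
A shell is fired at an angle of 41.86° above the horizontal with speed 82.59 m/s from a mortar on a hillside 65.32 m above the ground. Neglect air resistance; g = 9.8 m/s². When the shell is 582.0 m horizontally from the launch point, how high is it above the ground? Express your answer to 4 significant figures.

v_x = 82.59 cos 41.86° = 61.511 m/s, v_y0 = 82.59 sin 41.86° = 55.113 m/s.
Time to reach x = 582.0 m: t = x / v_x = 582.0 / 61.511 = 9.4617 s.
y = 65.32 + v_y0 t − ½ g t² = 65.32 + 55.113×9.4617 − 4.900×9.4617² = 148.1 m.

148.1 m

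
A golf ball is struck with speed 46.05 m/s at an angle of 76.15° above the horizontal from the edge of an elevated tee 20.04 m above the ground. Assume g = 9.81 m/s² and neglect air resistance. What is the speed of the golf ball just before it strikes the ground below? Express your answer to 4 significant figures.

50.14 m/s

v_x = 46.05 cos 76.15° = 11.023 m/s is unchanged throughout.
For the vertical component, v_y² = v_y0² + 2 g h = (44.711)² + 2×9.81×20.04 = 2392.3, so |v_y| = 48.911 m/s.
Impact speed = √(v_x² + v_y²) = √(121.51 + 2392.3) = 50.14 m/s.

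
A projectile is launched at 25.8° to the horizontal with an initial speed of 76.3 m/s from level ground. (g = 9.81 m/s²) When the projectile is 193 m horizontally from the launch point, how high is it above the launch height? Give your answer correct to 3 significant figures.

v_x = 76.3 cos 25.8° = 68.69 m/s, v_y0 = 76.3 sin 25.8° = 33.21 m/s.
Time to reach x = 193 m: t = x / v_x = 193 / 68.69 = 2.810 s.
y = v_y0 t − ½ g t² = 33.21×2.810 − 4.905×2.810² = 54.6 m.

54.6 m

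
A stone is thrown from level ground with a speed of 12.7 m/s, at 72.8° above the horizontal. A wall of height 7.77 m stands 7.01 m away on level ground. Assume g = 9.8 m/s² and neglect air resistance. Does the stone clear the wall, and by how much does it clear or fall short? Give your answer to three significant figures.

No — it falls 2.20 m short of clearing the wall.

v_x = 12.7 cos 72.8° = 3.755 m/s; v_y0 = 12.7 sin 72.8° = 12.13 m/s.
Time to reach the wall: t = 7.01 / 3.755 = 1.867 s.
Height at that point: y = 12.13×1.867 − 4.900×1.867² = 5.567 m.
That is 7.77 − 5.567 = 2.20 m below the top of the wall, so the stone does not clear it.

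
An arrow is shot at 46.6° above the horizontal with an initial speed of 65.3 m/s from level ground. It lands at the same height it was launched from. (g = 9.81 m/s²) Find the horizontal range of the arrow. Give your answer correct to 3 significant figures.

434 m

Components: v_x = 65.3 cos 46.6° = 44.87 m/s, v_y = 65.3 sin 46.6° = 47.45 m/s.
Time of flight (same landing height): t = 2 v_y / g = 2 × 47.45 / 9.81 = 9.674 s.
Range: R = v_x · t = 44.87 × 9.674 = 434 m.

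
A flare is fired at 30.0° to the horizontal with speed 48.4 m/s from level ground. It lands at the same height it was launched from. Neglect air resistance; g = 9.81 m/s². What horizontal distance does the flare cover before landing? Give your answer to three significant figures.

207 m

Components: v_x = 48.4 cos 30.0° = 41.92 m/s, v_y = 48.4 sin 30.0° = 24.20 m/s.
Time of flight (same landing height): t = 2 v_y / g = 2 × 24.20 / 9.81 = 4.934 s.
Range: R = v_x · t = 41.92 × 4.934 = 207 m.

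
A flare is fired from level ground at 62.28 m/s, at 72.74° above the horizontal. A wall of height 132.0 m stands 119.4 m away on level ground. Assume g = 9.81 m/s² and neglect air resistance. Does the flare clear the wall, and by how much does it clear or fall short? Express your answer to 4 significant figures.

v_x = 62.28 cos 72.74° = 18.479 m/s; v_y0 = 62.28 sin 72.74° = 59.475 m/s.
Time to reach the wall: t = 119.4 / 18.479 = 6.4614 s.
Height at that point: y = 59.475×6.4614 − 4.905×6.4614² = 179.51 m.
That is 179.51 − 132.0 = 47.51 m above the top of the wall, so the flare clears it.

Yes — it clears the wall by 47.51 m.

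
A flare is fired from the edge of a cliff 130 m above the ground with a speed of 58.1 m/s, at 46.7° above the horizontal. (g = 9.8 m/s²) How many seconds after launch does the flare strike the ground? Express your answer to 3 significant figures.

Vertical component: v_y = 58.1 sin 46.7° = 42.28 m/s.
Taking up as positive with launch at y = 130 m, landing at y = 0: 0 = 130 + 42.28 t − ½(9.8) t².
Solving 4.900 t² − 42.28 t − 130 = 0 gives t = [42.28 + √(42.28² + 4·4.900·130)] / 9.800 = 11.0 s.

11.0 s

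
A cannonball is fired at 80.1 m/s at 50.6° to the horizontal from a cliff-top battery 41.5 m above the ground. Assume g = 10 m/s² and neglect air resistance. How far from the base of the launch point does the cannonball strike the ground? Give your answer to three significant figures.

Components: v_x = 80.1 cos 50.6° = 50.84 m/s, v_y = 80.1 sin 50.6° = 61.90 m/s.
Vertical: 0 = 41.5 + 61.90 t − ½(10) t² ⇒ 5.000 t² − 61.90 t − 41.5 = 0.
t = [61.90 + √(3832 + 830.0)] / 10.00 = 13.02 s.
Horizontal: R = v_x · t = 50.84 × 13.02 = 662 m.

662 m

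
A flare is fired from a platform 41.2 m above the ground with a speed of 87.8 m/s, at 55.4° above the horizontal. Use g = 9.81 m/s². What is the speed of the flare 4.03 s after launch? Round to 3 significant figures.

v_x = 87.8 cos 55.4° = 49.86 m/s (constant).
v_y(t) = 87.8 sin 55.4° − g t = 72.27 − 9.81 × 4.03 = 32.74 m/s.
Speed = √(v_x² + v_y²) = √(2486 + 1072) = 59.6 m/s.

59.6 m/s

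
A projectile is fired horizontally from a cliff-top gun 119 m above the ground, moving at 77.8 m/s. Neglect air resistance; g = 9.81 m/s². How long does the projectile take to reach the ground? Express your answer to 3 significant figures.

The horizontal speed doesn't affect the fall. With v_y0 = 0, h = ½ g t².
t = √(2 × 119 / 9.81) = √24.26 = 4.93 s.

4.93 s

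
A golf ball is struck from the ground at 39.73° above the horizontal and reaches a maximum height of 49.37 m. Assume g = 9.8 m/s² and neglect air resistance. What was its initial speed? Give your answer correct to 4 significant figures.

At maximum height v_y = 0, so (v₀ sin θ)² = 2 g H.
v₀ sin 39.73° = √(2 × 9.8 × 49.37) = 31.107 m/s.
v₀ = 31.107 / sin 39.73° = 31.107 / 0.6392 = 48.67 m/s.

48.67 m/s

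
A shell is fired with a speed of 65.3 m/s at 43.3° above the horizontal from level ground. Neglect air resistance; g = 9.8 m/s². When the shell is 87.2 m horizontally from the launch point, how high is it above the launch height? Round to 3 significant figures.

65.7 m

v_x = 65.3 cos 43.3° = 47.52 m/s, v_y0 = 65.3 sin 43.3° = 44.78 m/s.
Time to reach x = 87.2 m: t = x / v_x = 87.2 / 47.52 = 1.835 s.
y = v_y0 t − ½ g t² = 44.78×1.835 − 4.900×1.835² = 65.7 m.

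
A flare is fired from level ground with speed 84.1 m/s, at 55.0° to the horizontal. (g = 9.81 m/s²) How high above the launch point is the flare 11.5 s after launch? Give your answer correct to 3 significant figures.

v_y0 = 84.1 sin 55.0° = 68.89 m/s.
y(t) = v_y0 t − ½ g t² = 68.89×11.5 − 4.905×11.5² = 144 m.

144 m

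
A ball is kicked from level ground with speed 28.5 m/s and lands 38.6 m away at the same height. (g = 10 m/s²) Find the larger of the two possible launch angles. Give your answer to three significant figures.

75.8°

Level-ground range: R = v₀² sin(2θ)/g ⇒ sin 2θ = R g / v₀² = 38.6×10/28.5² = 0.4752.
2θ = arcsin(0.4752) = 28.37° or 180° − 28.37° = 151.63°.
So θ = 14.2° or θ = 75.8°.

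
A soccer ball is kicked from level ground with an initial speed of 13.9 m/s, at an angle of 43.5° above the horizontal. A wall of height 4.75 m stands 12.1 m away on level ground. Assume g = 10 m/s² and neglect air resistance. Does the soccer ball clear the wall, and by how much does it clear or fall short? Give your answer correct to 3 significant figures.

v_x = 13.9 cos 43.5° = 10.08 m/s; v_y0 = 13.9 sin 43.5° = 9.568 m/s.
Time to reach the wall: t = 12.1 / 10.08 = 1.200 s.
Height at that point: y = 9.568×1.200 − 5.000×1.200² = 4.282 m.
That is 4.75 − 4.282 = 0.468 m below the top of the wall, so the soccer ball does not clear it.

No — it falls 0.468 m short of clearing the wall.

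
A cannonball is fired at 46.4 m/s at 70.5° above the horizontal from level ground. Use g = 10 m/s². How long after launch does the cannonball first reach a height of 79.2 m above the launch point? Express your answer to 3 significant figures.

2.56 s

v_y0 = 46.4 sin 70.5° = 43.74 m/s.
Set y = v_y0 t − ½ g t² = 79.2: 5.000 t² − 43.74 t + 79.2 = 0.
t = [43.74 ± √(1913 − 1584)] / 10 = (43.74 ± 18.14) / 10, giving t = 2.56 s or t = 6.19 s.
The cannonball is on the way up at the first time, so t = 2.56 s.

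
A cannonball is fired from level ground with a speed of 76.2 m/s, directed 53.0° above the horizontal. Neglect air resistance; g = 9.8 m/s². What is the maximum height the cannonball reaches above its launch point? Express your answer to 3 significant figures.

Vertical component of launch velocity: v_y = 76.2 sin 53.0° = 60.86 m/s.
At the highest point the vertical velocity is zero, so v_y² = 2 g h_max.
h_max = (60.86)² / (2 × 9.8) = 3704 / 19.60 = 189 m.

189 m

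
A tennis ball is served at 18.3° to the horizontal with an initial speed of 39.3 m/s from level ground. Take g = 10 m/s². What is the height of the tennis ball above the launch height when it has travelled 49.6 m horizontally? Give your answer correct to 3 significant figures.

7.57 m

v_x = 39.3 cos 18.3° = 37.31 m/s, v_y0 = 39.3 sin 18.3° = 12.34 m/s.
Time to reach x = 49.6 m: t = x / v_x = 49.6 / 37.31 = 1.329 s.
y = v_y0 t − ½ g t² = 12.34×1.329 − 5.000×1.329² = 7.57 m.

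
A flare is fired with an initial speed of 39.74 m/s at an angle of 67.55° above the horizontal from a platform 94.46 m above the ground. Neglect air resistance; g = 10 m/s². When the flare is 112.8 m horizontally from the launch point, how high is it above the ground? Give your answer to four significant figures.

91.22 m

v_x = 39.74 cos 67.55° = 15.176 m/s, v_y0 = 39.74 sin 67.55° = 36.728 m/s.
Time to reach x = 112.8 m: t = x / v_x = 112.8 / 15.176 = 7.4328 s.
y = 94.46 + v_y0 t − ½ g t² = 94.46 + 36.728×7.4328 − 5.000×7.4328² = 91.22 m.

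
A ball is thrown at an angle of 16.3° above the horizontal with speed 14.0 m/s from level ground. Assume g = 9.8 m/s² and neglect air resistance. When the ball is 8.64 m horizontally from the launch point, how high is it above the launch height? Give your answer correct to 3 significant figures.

v_x = 14.0 cos 16.3° = 13.44 m/s, v_y0 = 14.0 sin 16.3° = 3.929 m/s.
Time to reach x = 8.64 m: t = x / v_x = 8.64 / 13.44 = 0.6429 s.
y = v_y0 t − ½ g t² = 3.929×0.6429 − 4.900×0.6429² = 0.501 m.

0.501 m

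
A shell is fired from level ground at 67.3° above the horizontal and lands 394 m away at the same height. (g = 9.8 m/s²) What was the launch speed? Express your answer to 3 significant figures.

73.6 m/s

On level ground, R = v₀² sin(2θ) / g, so v₀ = √(R g / sin 2θ).
sin(2 × 67.3°) = 0.7120.
v₀ = √(394 × 9.8 / 0.7120) = √5423 = 73.6 m/s.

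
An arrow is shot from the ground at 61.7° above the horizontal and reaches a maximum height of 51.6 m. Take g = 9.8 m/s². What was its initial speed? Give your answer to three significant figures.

36.1 m/s

At maximum height v_y = 0, so (v₀ sin θ)² = 2 g H.
v₀ sin 61.7° = √(2 × 9.8 × 51.6) = 31.80 m/s.
v₀ = 31.80 / sin 61.7° = 31.80 / 0.8805 = 36.1 m/s.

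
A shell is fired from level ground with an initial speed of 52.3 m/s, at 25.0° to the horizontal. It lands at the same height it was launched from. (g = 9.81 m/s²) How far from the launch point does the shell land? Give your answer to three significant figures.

214 m

Components: v_x = 52.3 cos 25.0° = 47.40 m/s, v_y = 52.3 sin 25.0° = 22.10 m/s.
Time of flight (same landing height): t = 2 v_y / g = 2 × 22.10 / 9.81 = 4.506 s.
Range: R = v_x · t = 47.40 × 4.506 = 214 m.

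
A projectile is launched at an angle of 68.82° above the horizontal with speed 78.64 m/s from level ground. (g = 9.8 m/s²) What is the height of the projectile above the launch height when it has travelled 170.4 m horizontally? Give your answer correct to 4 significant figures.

v_x = 78.64 cos 68.82° = 28.413 m/s, v_y0 = 78.64 sin 68.82° = 73.328 m/s.
Time to reach x = 170.4 m: t = x / v_x = 170.4 / 28.413 = 5.9973 s.
y = v_y0 t − ½ g t² = 73.328×5.9973 − 4.900×5.9973² = 263.5 m.

263.5 m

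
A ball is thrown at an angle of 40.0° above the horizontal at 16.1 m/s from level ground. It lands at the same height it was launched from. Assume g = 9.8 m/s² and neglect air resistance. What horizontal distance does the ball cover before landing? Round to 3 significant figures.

Components: v_x = 16.1 cos 40.0° = 12.33 m/s, v_y = 16.1 sin 40.0° = 10.35 m/s.
Time of flight (same landing height): t = 2 v_y / g = 2 × 10.35 / 9.8 = 2.112 s.
Range: R = v_x · t = 12.33 × 2.112 = 26.0 m.

26.0 m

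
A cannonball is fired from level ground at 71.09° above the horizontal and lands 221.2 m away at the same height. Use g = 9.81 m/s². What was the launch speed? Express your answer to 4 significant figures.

On level ground, R = v₀² sin(2θ) / g, so v₀ = √(R g / sin 2θ).
sin(2 × 71.09°) = 0.6132.
v₀ = √(221.2 × 9.81 / 0.6132) = √3538.8 = 59.49 m/s.

59.49 m/s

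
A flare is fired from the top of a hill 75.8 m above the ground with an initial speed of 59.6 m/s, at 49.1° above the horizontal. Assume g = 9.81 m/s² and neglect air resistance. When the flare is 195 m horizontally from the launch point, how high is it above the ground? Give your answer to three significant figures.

v_x = 59.6 cos 49.1° = 39.02 m/s, v_y0 = 59.6 sin 49.1° = 45.05 m/s.
Time to reach x = 195 m: t = x / v_x = 195 / 39.02 = 4.997 s.
y = 75.8 + v_y0 t − ½ g t² = 75.8 + 45.05×4.997 − 4.905×4.997² = 178 m.

178 m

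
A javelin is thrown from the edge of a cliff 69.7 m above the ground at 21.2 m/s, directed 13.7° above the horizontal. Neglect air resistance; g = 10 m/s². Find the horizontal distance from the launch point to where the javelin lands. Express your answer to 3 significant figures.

Components: v_x = 21.2 cos 13.7° = 20.60 m/s, v_y = 21.2 sin 13.7° = 5.021 m/s.
Vertical: 0 = 69.7 + 5.021 t − ½(10) t² ⇒ 5.000 t² − 5.021 t − 69.7 = 0.
t = [5.021 + √(25.21 + 1394)] / 10.00 = 4.269 s.
Horizontal: R = v_x · t = 20.60 × 4.269 = 87.9 m.

87.9 m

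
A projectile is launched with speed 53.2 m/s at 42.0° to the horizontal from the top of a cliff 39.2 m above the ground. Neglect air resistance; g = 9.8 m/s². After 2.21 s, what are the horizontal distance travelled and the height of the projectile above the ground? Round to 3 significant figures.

v_x = 53.2 cos 42.0° = 39.54 m/s; v_y0 = 53.2 sin 42.0° = 35.60 m/s.
x = v_x t = 39.54 × 2.21 = 87.4 m.
y = 39.2 + v_y0 t − ½ g t² = 93.9 m.

x = 87.4 m, y = 93.9 m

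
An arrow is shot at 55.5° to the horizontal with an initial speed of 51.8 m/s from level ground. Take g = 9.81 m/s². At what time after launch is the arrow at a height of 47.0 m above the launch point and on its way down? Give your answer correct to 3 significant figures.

v_y0 = 51.8 sin 55.5° = 42.69 m/s.
Set y = v_y0 t − ½ g t² = 47.0: 4.905 t² − 42.69 t + 47.0 = 0.
t = [42.69 ± √(1822 − 922.1)] / 9.81 = (42.69 ± 30.00) / 9.81, giving t = 1.29 s or t = 7.41 s.
On the way down corresponds to the larger root: t = 7.41 s.

7.41 s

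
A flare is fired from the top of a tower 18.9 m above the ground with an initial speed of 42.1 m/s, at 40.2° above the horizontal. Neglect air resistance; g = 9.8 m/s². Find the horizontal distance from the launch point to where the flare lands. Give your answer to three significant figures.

198 m

Components: v_x = 42.1 cos 40.2° = 32.16 m/s, v_y = 42.1 sin 40.2° = 27.17 m/s.
Vertical: 0 = 18.9 + 27.17 t − ½(9.8) t² ⇒ 4.900 t² − 27.17 t − 18.9 = 0.
t = [27.17 + √(738.2 + 370.4)] / 9.800 = 6.170 s.
Horizontal: R = v_x · t = 32.16 × 6.170 = 198 m.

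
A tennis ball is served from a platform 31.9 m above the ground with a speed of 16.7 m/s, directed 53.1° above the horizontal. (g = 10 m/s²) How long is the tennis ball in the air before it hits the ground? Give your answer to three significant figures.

Vertical component: v_y = 16.7 sin 53.1° = 13.35 m/s.
Taking up as positive with launch at y = 31.9 m, landing at y = 0: 0 = 31.9 + 13.35 t − ½(10) t².
Solving 5.000 t² − 13.35 t − 31.9 = 0 gives t = [13.35 + √(13.35² + 4·5.000·31.9)] / 10.00 = 4.19 s.

4.19 s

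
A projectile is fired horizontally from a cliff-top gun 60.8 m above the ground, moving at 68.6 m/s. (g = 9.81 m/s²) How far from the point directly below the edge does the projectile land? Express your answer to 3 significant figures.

242 m

Initial vertical velocity is zero, so the fall time comes from h = ½ g t²: t = √(2 × 60.8 / 9.81) = 3.521 s.
Horizontal motion is uniform at 68.6 m/s, so x = 68.6 × 3.521 = 242 m.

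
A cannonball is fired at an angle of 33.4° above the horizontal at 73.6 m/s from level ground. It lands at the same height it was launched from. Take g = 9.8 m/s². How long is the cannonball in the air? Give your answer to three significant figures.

Vertical component: v_y = 73.6 sin 33.4° = 40.52 m/s.
For a projectile landing at launch height, time of flight is t = 2 v_y / g = 2 × 40.52 / 9.8 = 8.27 s.

8.27 s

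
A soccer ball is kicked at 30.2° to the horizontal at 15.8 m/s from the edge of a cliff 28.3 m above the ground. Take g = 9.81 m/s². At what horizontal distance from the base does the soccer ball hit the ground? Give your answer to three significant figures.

Components: v_x = 15.8 cos 30.2° = 13.66 m/s, v_y = 15.8 sin 30.2° = 7.948 m/s.
Vertical: 0 = 28.3 + 7.948 t − ½(9.81) t² ⇒ 4.905 t² − 7.948 t − 28.3 = 0.
t = [7.948 + √(63.17 + 555.2)] / 9.810 = 3.345 s.
Horizontal: R = v_x · t = 13.66 × 3.345 = 45.7 m.

45.7 m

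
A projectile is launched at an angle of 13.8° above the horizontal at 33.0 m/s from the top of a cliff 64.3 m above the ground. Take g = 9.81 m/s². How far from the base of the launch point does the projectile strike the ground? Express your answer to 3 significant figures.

Components: v_x = 33.0 cos 13.8° = 32.05 m/s, v_y = 33.0 sin 13.8° = 7.872 m/s.
Vertical: 0 = 64.3 + 7.872 t − ½(9.81) t² ⇒ 4.905 t² − 7.872 t − 64.3 = 0.
t = [7.872 + √(61.97 + 1262)] / 9.810 = 4.512 s.
Horizontal: R = v_x · t = 32.05 × 4.512 = 145 m.

145 m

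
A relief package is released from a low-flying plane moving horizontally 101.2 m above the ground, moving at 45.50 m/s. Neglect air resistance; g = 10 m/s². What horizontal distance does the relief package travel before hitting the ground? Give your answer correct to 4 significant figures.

204.7 m

Initial vertical velocity is zero, so the fall time comes from h = ½ g t²: t = √(2 × 101.2 / 10) = 4.4989 s.
Horizontal motion is uniform at 45.50 m/s, so x = 45.50 × 4.4989 = 204.7 m.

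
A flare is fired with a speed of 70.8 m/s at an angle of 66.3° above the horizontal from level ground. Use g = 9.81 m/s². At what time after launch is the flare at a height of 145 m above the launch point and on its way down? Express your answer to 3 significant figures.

v_y0 = 70.8 sin 66.3° = 64.83 m/s.
Set y = v_y0 t − ½ g t² = 145: 4.905 t² − 64.83 t + 145 = 0.
t = [64.83 ± √(4203 − 2845)] / 9.81 = (64.83 ± 36.85) / 9.81, giving t = 2.85 s or t = 10.4 s.
On the way down corresponds to the larger root: t = 10.4 s.

10.4 s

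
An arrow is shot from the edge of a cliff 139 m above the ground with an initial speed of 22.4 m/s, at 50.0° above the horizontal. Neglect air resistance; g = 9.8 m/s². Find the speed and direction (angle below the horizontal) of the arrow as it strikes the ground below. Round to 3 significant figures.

56.8 m/s at 75.3° below the horizontal

v_x = 22.4 cos 50.0° = 14.40 m/s (constant).
|v_y| at impact = √((17.16)² + 2×9.8×139) = 54.94 m/s.
Speed = √(14.40² + 54.94²) = 56.8 m/s; angle = arctan(54.94/14.40) = 75.3° below horizontal.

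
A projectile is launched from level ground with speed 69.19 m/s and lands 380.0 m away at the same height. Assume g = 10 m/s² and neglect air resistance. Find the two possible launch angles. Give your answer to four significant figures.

26.27° and 63.73°

Level-ground range: R = v₀² sin(2θ)/g ⇒ sin 2θ = R g / v₀² = 380.0×10/69.19² = 0.7938.
2θ = arcsin(0.7938) = 52.542° or 180° − 52.542° = 127.458°.
So θ = 26.27° or θ = 63.73°.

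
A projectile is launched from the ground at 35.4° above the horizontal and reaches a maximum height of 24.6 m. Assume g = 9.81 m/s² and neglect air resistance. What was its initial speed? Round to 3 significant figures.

At maximum height v_y = 0, so (v₀ sin θ)² = 2 g H.
v₀ sin 35.4° = √(2 × 9.81 × 24.6) = 21.97 m/s.
v₀ = 21.97 / sin 35.4° = 21.97 / 0.5793 = 37.9 m/s.

37.9 m/s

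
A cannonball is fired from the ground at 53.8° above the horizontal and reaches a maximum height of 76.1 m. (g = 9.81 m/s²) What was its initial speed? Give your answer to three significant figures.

At maximum height v_y = 0, so (v₀ sin θ)² = 2 g H.
v₀ sin 53.8° = √(2 × 9.81 × 76.1) = 38.64 m/s.
v₀ = 38.64 / sin 53.8° = 38.64 / 0.8070 = 47.9 m/s.

47.9 m/s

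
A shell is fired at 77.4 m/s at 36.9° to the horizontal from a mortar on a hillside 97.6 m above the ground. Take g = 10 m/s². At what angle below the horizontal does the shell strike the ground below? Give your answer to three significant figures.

v_x = 77.4 cos 36.9° = 61.90 m/s.
At impact |v_y| = √(v_y0² + 2 g h) = √(46.47² + 2×10×97.6) = 64.12 m/s.
Angle below horizontal = arctan(|v_y| / v_x) = arctan(64.12 / 61.90) = 46.0°.

46.0°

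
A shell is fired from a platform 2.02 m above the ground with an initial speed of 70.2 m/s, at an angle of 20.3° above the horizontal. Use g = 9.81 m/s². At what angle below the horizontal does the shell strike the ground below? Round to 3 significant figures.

20.9°

v_x = 70.2 cos 20.3° = 65.84 m/s.
At impact |v_y| = √(v_y0² + 2 g h) = √(24.35² + 2×9.81×2.02) = 25.15 m/s.
Angle below horizontal = arctan(|v_y| / v_x) = arctan(25.15 / 65.84) = 20.9°.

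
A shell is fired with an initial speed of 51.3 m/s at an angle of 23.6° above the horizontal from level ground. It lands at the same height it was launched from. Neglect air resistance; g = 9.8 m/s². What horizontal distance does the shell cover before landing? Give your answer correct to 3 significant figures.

197 m

Components: v_x = 51.3 cos 23.6° = 47.01 m/s, v_y = 51.3 sin 23.6° = 20.54 m/s.
Time of flight (same landing height): t = 2 v_y / g = 2 × 20.54 / 9.8 = 4.192 s.
Range: R = v_x · t = 47.01 × 4.192 = 197 m.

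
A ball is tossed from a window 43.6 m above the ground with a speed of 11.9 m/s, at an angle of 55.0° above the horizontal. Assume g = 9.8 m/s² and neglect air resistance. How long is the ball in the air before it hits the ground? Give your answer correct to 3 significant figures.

4.14 s

Vertical component: v_y = 11.9 sin 55.0° = 9.748 m/s.
Taking up as positive with launch at y = 43.6 m, landing at y = 0: 0 = 43.6 + 9.748 t − ½(9.8) t².
Solving 4.900 t² − 9.748 t − 43.6 = 0 gives t = [9.748 + √(9.748² + 4·4.900·43.6)] / 9.800 = 4.14 s.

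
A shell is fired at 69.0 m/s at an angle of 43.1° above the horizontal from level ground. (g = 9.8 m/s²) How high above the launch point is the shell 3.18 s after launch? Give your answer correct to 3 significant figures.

100 m

v_y0 = 69.0 sin 43.1° = 47.15 m/s.
y(t) = v_y0 t − ½ g t² = 47.15×3.18 − 4.900×3.18² = 100 m.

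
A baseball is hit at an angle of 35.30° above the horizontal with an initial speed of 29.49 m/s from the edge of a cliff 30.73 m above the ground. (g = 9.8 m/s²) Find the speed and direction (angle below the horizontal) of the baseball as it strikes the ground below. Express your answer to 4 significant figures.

38.37 m/s at 51.15° below the horizontal

v_x = 29.49 cos 35.30° = 24.068 m/s (constant).
|v_y| at impact = √((17.041)² + 2×9.8×30.73) = 29.878 m/s.
Speed = √(24.068² + 29.878²) = 38.37 m/s; angle = arctan(29.878/24.068) = 51.15° below horizontal.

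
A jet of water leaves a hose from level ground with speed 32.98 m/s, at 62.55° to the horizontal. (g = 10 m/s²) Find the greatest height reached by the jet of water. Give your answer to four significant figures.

Vertical component of launch velocity: v_y = 32.98 sin 62.55° = 29.267 m/s.
At the highest point the vertical velocity is zero, so v_y² = 2 g h_max.
h_max = (29.267)² / (2 × 10) = 856.56 / 20.00 = 42.83 m.

42.83 m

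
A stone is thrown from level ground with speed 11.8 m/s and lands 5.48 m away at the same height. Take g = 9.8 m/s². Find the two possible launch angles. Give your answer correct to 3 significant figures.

11.3° and 78.7°

Level-ground range: R = v₀² sin(2θ)/g ⇒ sin 2θ = R g / v₀² = 5.48×9.8/11.8² = 0.3857.
2θ = arcsin(0.3857) = 22.69° or 180° − 22.69° = 157.31°.
So θ = 11.3° or θ = 78.7°.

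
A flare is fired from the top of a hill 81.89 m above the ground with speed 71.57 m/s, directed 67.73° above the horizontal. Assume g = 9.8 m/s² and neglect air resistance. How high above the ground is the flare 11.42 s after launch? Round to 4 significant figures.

199.2 m

v_y0 = 71.57 sin 67.73° = 66.231 m/s.
y(t) = 81.89 + v_y0 t − ½ g t² = 81.89 + 66.231×11.42 − ½×9.8×11.42² = 199.2 m.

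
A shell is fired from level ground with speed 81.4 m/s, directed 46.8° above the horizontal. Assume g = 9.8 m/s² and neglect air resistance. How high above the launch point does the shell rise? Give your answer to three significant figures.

Vertical component of launch velocity: v_y = 81.4 sin 46.8° = 59.34 m/s.
At the highest point the vertical velocity is zero, so v_y² = 2 g h_max.
h_max = (59.34)² / (2 × 9.8) = 3521 / 19.60 = 180 m.

180 m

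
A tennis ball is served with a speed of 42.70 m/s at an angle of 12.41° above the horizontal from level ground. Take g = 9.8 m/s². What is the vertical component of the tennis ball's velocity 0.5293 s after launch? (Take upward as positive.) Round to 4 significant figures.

Initial vertical component: v_y0 = 42.70 sin 12.41° = 9.1765 m/s.
v_y(t) = v_y0 − g t = 9.1765 − 9.8 × 0.5293 = 3.989 m/s.

3.989 m/s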